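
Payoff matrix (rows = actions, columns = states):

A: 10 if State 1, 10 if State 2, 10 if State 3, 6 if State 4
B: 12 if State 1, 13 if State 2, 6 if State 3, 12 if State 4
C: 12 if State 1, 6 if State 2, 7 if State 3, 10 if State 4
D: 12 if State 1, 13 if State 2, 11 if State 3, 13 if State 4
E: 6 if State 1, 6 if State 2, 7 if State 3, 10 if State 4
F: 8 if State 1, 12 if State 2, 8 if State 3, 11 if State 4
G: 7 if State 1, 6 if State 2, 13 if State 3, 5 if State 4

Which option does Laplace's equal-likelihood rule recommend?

Row averages: A=9, B=10.75, C=8.75, D=12.25, E=7.25, F=9.75, G=7.75
Highest average = 12.25 → D.

D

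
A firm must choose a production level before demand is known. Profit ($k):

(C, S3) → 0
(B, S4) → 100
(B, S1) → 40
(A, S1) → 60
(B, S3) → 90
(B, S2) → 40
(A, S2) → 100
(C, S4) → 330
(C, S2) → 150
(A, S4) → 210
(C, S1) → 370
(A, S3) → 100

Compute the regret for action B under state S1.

Best payoff under S1 is 370.
Regret = 370 − 40 = 330.

330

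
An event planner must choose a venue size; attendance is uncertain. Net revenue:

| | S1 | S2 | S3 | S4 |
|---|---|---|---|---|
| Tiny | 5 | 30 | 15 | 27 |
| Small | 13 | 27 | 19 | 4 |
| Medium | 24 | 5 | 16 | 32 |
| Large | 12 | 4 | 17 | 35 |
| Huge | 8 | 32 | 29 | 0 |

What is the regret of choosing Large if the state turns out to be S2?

28

Best payoff under S2 is 32.
Regret = 32 − 4 = 28.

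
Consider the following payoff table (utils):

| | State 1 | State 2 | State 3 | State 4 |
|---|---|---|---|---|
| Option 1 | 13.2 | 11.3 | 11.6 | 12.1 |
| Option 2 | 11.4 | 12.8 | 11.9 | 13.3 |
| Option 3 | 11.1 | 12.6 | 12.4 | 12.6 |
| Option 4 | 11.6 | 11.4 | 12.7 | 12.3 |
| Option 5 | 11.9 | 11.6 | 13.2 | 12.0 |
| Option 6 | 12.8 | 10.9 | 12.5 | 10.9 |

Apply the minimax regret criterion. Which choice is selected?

Column bests: State 1=13.2, State 2=12.8, State 3=13.2, State 4=13.3.
Option 1 regrets: 0.0, 1.5, 1.6, 1.2 → max 1.6
Option 2 regrets: 1.8, 0.0, 1.3, 0.0 → max 1.8
Option 3 regrets: 2.1, 0.2, 0.8, 0.7 → max 2.1
Option 4 regrets: 1.6, 1.4, 0.5, 1.0 → max 1.6
Option 5 regrets: 1.3, 1.2, 0.0, 1.3 → max 1.3
Option 6 regrets: 0.4, 1.9, 0.7, 2.4 → max 2.4
Smallest max regret = 1.3 → Option 5.

Option 5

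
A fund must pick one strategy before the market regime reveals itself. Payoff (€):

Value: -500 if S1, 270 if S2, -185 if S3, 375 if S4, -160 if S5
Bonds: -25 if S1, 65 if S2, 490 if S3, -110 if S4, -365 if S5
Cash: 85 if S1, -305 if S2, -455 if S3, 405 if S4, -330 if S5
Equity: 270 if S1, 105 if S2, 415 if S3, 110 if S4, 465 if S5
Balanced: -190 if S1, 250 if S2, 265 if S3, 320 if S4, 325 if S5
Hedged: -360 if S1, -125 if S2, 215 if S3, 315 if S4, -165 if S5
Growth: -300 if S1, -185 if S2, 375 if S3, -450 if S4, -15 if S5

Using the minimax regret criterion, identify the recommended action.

Equity

Column bests: S1=270, S2=270, S3=490, S4=405, S5=465.
Value regrets: 770, 0, 675, 30, 625 → max 770
Bonds regrets: 295, 205, 0, 515, 830 → max 830
Cash regrets: 185, 575, 945, 0, 795 → max 945
Equity regrets: 0, 165, 75, 295, 0 → max 295
Balanced regrets: 460, 20, 225, 85, 140 → max 460
Hedged regrets: 630, 395, 275, 90, 630 → max 630
Growth regrets: 570, 455, 115, 855, 480 → max 855
Smallest max regret = 295 → Equity.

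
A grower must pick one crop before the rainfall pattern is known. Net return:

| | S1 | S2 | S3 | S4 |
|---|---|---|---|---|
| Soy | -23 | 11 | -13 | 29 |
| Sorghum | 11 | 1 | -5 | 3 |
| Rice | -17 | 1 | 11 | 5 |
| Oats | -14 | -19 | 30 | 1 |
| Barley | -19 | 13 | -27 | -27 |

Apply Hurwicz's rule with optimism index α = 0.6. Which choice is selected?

Oats

Soy: 0.6·29 + 0.4·(-23) = 8.2
Sorghum: 0.6·11 + 0.4·(-5) = 4.6
Rice: 0.6·11 + 0.4·(-17) = -0.2
Oats: 0.6·30 + 0.4·(-19) = 10.4
Barley: 0.6·13 + 0.4·(-27) = -3
Highest Hurwicz score = 10.4 → Oats.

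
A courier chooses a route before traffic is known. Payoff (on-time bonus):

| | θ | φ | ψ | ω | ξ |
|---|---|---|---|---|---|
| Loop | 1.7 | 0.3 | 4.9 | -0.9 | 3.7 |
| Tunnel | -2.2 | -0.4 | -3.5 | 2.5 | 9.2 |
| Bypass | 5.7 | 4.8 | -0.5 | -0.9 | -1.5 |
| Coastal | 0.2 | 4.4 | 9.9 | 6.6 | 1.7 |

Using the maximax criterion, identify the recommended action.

Coastal

Row maxima: Loop=4.9, Tunnel=9.2, Bypass=5.7, Coastal=9.9
Best best-case = 9.9 → Coastal.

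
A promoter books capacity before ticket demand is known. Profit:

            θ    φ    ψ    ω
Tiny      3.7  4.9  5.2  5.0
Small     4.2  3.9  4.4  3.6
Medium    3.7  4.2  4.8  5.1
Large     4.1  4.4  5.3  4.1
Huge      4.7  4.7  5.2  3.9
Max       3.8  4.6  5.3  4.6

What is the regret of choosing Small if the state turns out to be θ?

Best payoff under θ is 4.7.
Regret = 4.7 − 4.2 = 0.5.

0.5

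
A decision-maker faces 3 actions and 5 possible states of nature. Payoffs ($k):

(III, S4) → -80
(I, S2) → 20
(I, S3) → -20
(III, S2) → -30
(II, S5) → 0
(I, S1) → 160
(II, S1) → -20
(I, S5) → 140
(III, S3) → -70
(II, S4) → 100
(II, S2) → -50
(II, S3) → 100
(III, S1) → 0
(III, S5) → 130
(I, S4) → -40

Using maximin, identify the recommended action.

Row minima: I=-40, II=-50, III=-80
Best worst-case = -40 → I.

I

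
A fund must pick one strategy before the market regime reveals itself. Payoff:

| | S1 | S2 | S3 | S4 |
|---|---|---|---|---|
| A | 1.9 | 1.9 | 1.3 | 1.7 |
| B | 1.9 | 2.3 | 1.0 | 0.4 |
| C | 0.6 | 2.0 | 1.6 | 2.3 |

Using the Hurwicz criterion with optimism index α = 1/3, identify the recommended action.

A

A: 1/3·1.9 + 2/3·1.3 = 1.5
B: 1/3·2.3 + 2/3·0.4 = 31/30
C: 1/3·2.3 + 2/3·0.6 = 7/6
Highest Hurwicz score = 1.5 → A.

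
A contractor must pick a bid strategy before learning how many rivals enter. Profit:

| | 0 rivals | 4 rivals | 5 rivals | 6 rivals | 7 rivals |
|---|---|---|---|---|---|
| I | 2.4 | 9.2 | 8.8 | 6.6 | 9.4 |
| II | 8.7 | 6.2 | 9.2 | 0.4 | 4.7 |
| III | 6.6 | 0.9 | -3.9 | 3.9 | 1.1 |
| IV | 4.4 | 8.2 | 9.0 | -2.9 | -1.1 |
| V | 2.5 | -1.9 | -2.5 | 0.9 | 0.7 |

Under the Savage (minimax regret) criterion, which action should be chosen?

II

Column bests: 0 rivals=8.7, 4 rivals=9.2, 5 rivals=9.2, 6 rivals=6.6, 7 rivals=9.4.
I regrets: 6.3, 0.0, 0.4, 0.0, 0.0 → max 6.3
II regrets: 0.0, 3.0, 0.0, 6.2, 4.7 → max 6.2
III regrets: 2.1, 8.3, 13.1, 2.7, 8.3 → max 13.1
IV regrets: 4.3, 1.0, 0.2, 9.5, 10.5 → max 10.5
V regrets: 6.2, 11.1, 11.7, 5.7, 8.7 → max 11.7
Smallest max regret = 6.2 → II.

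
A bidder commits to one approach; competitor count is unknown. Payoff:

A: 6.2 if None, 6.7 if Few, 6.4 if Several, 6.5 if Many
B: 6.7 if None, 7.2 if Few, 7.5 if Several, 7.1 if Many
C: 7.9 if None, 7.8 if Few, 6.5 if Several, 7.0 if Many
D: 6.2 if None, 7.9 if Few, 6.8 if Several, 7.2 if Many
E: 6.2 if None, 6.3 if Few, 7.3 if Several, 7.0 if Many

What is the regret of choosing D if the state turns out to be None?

Best payoff under None is 7.9.
Regret = 7.9 − 6.2 = 1.7.

1.7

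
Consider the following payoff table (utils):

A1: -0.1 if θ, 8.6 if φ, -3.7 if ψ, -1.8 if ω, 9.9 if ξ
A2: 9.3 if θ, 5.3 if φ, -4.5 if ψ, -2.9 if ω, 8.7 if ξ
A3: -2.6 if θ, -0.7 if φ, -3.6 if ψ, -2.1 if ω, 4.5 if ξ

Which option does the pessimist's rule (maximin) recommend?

A3

Row minima: A1=-3.7, A2=-4.5, A3=-3.6
Best worst-case = -3.6 → A3.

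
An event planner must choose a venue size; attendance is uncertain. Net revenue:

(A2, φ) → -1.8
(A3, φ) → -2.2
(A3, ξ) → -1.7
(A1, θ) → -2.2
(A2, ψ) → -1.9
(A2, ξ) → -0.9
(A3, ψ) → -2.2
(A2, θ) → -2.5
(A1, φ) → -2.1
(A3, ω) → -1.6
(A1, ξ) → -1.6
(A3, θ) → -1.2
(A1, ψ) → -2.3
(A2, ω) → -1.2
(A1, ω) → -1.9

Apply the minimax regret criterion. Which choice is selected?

Column bests: θ=-1.2, φ=-1.8, ψ=-1.9, ω=-1.2, ξ=-0.9.
A1 regrets: 1.0, 0.3, 0.4, 0.7, 0.7 → max 1.0
A2 regrets: 1.3, 0.0, 0.0, 0.0, 0.0 → max 1.3
A3 regrets: 0.0, 0.4, 0.3, 0.4, 0.8 → max 0.8
Smallest max regret = 0.8 → A3.

A3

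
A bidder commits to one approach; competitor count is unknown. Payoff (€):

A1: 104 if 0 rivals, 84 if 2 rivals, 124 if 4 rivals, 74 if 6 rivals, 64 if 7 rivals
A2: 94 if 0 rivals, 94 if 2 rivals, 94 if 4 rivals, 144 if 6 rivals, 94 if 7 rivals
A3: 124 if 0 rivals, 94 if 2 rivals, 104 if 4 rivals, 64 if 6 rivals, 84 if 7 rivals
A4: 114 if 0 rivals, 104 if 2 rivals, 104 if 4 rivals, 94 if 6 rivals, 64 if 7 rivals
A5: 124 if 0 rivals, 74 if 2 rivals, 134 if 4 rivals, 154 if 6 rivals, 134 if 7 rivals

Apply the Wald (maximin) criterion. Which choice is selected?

Row minima: A1=64, A2=94, A3=64, A4=64, A5=74
Best worst-case = 94 → A2.

A2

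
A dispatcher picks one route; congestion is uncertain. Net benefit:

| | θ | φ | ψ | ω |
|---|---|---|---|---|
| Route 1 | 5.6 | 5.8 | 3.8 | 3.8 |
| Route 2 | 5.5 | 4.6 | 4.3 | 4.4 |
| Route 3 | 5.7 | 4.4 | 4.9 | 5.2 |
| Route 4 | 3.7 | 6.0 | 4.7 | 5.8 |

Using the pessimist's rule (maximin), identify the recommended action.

Row minima: Route 1=3.8, Route 2=4.3, Route 3=4.4, Route 4=3.7
Best worst-case = 4.4 → Route 3.

Route 3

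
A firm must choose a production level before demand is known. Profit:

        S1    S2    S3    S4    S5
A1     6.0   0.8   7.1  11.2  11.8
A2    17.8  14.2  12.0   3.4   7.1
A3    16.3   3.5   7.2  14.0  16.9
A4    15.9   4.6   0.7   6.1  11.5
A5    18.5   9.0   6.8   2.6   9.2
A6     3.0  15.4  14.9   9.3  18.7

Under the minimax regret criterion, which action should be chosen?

Column bests: S1=18.5, S2=15.4, S3=14.9, S4=14.0, S5=18.7.
A1 regrets: 12.5, 14.6, 7.8, 2.8, 6.9 → max 14.6
A2 regrets: 0.7, 1.2, 2.9, 10.6, 11.6 → max 11.6
A3 regrets: 2.2, 11.9, 7.7, 0.0, 1.8 → max 11.9
A4 regrets: 2.6, 10.8, 14.2, 7.9, 7.2 → max 14.2
A5 regrets: 0.0, 6.4, 8.1, 11.4, 9.5 → max 11.4
A6 regrets: 15.5, 0.0, 0.0, 4.7, 0.0 → max 15.5
Smallest max regret = 11.4 → A5.

A5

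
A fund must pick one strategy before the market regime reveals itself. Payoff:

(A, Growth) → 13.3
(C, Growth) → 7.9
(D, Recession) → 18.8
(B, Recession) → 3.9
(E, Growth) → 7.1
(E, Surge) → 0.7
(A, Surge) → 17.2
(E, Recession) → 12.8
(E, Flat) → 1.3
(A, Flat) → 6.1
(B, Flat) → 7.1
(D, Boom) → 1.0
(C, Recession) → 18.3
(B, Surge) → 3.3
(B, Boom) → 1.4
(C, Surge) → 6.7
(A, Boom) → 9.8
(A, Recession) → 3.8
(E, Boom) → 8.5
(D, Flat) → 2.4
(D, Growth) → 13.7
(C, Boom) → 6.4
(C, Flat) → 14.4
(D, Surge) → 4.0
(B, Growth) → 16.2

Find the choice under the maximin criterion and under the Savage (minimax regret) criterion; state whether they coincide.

Row minima: A=3.8, B=1.4, C=6.4, D=1.0, E=0.7
Best worst-case = 6.4 → C.
Column bests: Recession=18.8, Flat=14.4, Growth=16.2, Boom=9.8, Surge=17.2.
A regrets: 15.0, 8.3, 2.9, 0.0, 0.0 → max 15.0
B regrets: 14.9, 7.3, 0.0, 8.4, 13.9 → max 14.9
C regrets: 0.5, 0.0, 8.3, 3.4, 10.5 → max 10.5
D regrets: 0.0, 12.0, 2.5, 8.8, 13.2 → max 13.2
E regrets: 6.0, 13.1, 9.1, 1.3, 16.5 → max 16.5
Smallest max regret = 10.5 → C.

maximin → C; minimax regret → C (agree)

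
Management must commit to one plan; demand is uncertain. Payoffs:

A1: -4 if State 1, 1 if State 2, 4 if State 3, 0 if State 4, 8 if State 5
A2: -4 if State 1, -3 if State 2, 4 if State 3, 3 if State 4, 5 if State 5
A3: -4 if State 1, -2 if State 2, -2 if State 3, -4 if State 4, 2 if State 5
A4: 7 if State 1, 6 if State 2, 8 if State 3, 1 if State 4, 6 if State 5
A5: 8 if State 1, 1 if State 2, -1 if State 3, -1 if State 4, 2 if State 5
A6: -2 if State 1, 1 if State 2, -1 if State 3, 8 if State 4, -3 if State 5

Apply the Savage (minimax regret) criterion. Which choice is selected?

A4

Column bests: State 1=8, State 2=6, State 3=8, State 4=8, State 5=8.
A1 regrets: 12, 5, 4, 8, 0 → max 12
A2 regrets: 12, 9, 4, 5, 3 → max 12
A3 regrets: 12, 8, 10, 12, 6 → max 12
A4 regrets: 1, 0, 0, 7, 2 → max 7
A5 regrets: 0, 5, 9, 9, 6 → max 9
A6 regrets: 10, 5, 9, 0, 11 → max 11
Smallest max regret = 7 → A4.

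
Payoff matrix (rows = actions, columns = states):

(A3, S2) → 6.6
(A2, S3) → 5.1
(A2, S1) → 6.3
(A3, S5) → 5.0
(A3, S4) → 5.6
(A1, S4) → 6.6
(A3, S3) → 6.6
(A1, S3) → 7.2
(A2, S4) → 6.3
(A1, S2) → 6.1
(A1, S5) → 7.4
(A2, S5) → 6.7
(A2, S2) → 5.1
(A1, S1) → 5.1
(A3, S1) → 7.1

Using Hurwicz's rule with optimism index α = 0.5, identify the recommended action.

A1

A1: 0.5·7.4 + 0.5·5.1 = 6.25
A2: 0.5·6.7 + 0.5·5.1 = 5.9
A3: 0.5·7.1 + 0.5·5.0 = 6.05
Highest Hurwicz score = 6.25 → A1.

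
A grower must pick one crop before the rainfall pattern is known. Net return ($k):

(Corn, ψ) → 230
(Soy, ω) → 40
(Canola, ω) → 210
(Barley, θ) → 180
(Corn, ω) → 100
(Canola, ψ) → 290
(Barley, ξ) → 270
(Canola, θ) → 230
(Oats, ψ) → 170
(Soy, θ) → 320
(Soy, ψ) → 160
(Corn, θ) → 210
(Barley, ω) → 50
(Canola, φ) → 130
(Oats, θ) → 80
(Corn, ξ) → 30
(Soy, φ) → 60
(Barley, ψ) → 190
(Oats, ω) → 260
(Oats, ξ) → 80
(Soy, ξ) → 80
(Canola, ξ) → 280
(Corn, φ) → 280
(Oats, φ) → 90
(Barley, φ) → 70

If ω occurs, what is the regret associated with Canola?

Best payoff under ω is 260.
Regret = 260 − 210 = 50.

50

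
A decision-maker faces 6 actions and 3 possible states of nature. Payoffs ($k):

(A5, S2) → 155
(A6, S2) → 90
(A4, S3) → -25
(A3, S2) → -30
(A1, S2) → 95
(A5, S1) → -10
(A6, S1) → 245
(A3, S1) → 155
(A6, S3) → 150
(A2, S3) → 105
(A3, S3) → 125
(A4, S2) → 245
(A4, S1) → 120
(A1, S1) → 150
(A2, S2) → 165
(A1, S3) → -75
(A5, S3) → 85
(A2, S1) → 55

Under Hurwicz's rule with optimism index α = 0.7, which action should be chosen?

A1: 0.7·150 + 0.3·(-75) = 82.5
A2: 0.7·165 + 0.3·55 = 132
A3: 0.7·155 + 0.3·(-30) = 99.5
A4: 0.7·245 + 0.3·(-25) = 164
A5: 0.7·155 + 0.3·(-10) = 105.5
A6: 0.7·245 + 0.3·90 = 198.5
Highest Hurwicz score = 198.5 → A6.

A6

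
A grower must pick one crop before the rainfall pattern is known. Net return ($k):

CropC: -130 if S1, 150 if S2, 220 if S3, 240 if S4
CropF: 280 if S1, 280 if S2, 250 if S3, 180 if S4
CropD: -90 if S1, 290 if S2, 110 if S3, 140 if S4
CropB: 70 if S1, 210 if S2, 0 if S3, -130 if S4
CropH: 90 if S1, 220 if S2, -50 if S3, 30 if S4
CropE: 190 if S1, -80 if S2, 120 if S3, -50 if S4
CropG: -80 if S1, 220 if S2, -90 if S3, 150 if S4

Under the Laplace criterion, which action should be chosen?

Row averages: CropC=120, CropF=247.5, CropD=112.5, CropB=37.5, CropH=72.5, CropE=45, CropG=50
Highest average = 247.5 → CropF.

CropF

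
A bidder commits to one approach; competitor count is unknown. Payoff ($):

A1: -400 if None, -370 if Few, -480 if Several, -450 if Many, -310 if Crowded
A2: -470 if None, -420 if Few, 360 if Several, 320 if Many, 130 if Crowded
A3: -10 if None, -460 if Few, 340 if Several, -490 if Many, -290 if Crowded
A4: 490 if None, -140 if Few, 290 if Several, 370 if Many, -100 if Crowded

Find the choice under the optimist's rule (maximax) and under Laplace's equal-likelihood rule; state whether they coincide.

maximax → A4; laplace → A4 (agree)

Row maxima: A1=-310, A2=360, A3=340, A4=490
Best best-case = 490 → A4.
Row averages: A1=-402, A2=-16, A3=-182, A4=182
Highest average = 182 → A4.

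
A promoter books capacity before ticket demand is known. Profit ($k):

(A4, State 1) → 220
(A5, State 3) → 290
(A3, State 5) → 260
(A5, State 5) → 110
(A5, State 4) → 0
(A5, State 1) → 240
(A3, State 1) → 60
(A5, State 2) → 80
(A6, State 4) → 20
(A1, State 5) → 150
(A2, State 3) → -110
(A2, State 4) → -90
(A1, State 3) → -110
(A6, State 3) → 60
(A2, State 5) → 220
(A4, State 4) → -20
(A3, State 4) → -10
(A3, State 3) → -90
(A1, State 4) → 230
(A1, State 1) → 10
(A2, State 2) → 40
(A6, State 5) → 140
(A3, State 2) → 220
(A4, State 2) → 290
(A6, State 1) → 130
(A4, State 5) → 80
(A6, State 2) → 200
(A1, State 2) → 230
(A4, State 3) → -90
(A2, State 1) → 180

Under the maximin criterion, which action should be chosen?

Row minima: A1=-110, A2=-110, A3=-90, A4=-90, A5=0, A6=20
Best worst-case = 20 → A6.

A6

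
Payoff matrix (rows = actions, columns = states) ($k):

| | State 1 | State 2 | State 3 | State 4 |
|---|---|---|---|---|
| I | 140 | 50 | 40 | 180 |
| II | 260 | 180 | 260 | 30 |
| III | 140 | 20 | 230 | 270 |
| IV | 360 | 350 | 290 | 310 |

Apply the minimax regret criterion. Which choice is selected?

Column bests: State 1=360, State 2=350, State 3=290, State 4=310.
I regrets: 220, 300, 250, 130 → max 300
II regrets: 100, 170, 30, 280 → max 280
III regrets: 220, 330, 60, 40 → max 330
IV regrets: 0, 0, 0, 0 → max 0
Smallest max regret = 0 → IV.

IV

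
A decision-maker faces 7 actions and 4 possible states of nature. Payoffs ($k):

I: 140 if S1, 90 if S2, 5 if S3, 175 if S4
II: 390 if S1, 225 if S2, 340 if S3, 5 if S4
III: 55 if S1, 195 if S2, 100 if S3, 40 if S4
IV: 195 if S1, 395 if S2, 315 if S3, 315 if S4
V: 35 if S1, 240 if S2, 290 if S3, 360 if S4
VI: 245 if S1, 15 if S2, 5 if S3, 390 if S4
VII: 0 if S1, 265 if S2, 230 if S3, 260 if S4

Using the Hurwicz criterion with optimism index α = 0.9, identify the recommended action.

IV

I: 0.9·175 + 0.1·5 = 158
II: 0.9·390 + 0.1·5 = 351.5
III: 0.9·195 + 0.1·40 = 179.5
IV: 0.9·395 + 0.1·195 = 375
V: 0.9·360 + 0.1·35 = 327.5
VI: 0.9·390 + 0.1·5 = 351.5
VII: 0.9·265 + 0.1·0 = 238.5
Highest Hurwicz score = 375 → IV.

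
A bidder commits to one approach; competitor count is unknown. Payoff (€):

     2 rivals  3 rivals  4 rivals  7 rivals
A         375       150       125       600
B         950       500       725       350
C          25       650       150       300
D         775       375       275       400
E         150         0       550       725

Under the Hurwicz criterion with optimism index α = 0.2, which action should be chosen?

B

A: 0.2·600 + 0.8·125 = 220
B: 0.2·950 + 0.8·350 = 470
C: 0.2·650 + 0.8·25 = 150
D: 0.2·775 + 0.8·275 = 375
E: 0.2·725 + 0.8·0 = 145
Highest Hurwicz score = 470 → B.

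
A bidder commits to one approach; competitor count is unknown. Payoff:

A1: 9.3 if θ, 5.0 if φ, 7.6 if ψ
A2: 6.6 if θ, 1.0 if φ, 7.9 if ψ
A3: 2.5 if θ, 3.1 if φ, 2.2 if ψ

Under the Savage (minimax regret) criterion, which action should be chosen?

A1

Column bests: θ=9.3, φ=5.0, ψ=7.9.
A1 regrets: 0.0, 0.0, 0.3 → max 0.3
A2 regrets: 2.7, 4.0, 0.0 → max 4.0
A3 regrets: 6.8, 1.9, 5.7 → max 6.8
Smallest max regret = 0.3 → A1.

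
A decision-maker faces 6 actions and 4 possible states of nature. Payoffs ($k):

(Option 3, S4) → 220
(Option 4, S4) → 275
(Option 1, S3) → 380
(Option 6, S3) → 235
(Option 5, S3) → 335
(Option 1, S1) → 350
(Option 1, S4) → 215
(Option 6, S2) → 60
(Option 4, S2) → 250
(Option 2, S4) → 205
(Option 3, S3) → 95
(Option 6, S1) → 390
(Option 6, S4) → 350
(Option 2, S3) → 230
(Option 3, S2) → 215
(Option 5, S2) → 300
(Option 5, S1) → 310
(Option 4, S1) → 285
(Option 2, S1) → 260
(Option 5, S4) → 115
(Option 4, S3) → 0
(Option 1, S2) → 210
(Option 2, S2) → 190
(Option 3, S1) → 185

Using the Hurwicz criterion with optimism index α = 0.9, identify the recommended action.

Option 1

Option 1: 0.9·380 + 0.1·210 = 363
Option 2: 0.9·260 + 0.1·190 = 253
Option 3: 0.9·220 + 0.1·95 = 207.5
Option 4: 0.9·285 + 0.1·0 = 256.5
Option 5: 0.9·335 + 0.1·115 = 313
Option 6: 0.9·390 + 0.1·60 = 357
Highest Hurwicz score = 363 → Option 1.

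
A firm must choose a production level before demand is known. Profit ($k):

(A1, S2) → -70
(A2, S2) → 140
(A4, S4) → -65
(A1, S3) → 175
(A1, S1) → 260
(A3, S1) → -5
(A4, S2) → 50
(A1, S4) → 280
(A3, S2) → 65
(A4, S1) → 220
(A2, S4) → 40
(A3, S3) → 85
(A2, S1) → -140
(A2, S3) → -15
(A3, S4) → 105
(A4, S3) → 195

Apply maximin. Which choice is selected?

A3

Row minima: A1=-70, A2=-140, A3=-5, A4=-65
Best worst-case = -5 → A3.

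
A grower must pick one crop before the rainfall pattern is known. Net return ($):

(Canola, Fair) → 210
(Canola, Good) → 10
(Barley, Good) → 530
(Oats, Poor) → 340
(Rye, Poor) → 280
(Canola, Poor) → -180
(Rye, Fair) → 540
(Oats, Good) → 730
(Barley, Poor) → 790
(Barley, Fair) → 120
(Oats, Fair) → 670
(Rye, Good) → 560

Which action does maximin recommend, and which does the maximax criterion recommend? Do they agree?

maximin → Oats; maximax → Barley (disagree)

Row minima: Barley=120, Canola=-180, Rye=280, Oats=340
Best worst-case = 340 → Oats.
Row maxima: Barley=790, Canola=210, Rye=560, Oats=730
Best best-case = 790 → Barley.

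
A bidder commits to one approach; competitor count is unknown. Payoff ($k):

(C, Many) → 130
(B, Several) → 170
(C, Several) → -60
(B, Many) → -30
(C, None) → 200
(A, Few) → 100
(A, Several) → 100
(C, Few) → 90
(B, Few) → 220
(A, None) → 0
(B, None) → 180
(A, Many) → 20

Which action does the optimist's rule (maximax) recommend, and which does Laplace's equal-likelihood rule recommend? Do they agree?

maximax → B; laplace → B (agree)

Row maxima: A=100, B=220, C=200
Best best-case = 220 → B.
Row averages: A=55, B=135, C=90
Highest average = 135 → B.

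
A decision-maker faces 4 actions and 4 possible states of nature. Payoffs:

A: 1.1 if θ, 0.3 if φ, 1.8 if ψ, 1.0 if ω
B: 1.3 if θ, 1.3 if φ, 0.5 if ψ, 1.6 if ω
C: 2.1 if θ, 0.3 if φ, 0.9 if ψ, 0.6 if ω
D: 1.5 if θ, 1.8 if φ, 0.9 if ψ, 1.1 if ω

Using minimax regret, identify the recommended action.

Column bests: θ=2.1, φ=1.8, ψ=1.8, ω=1.6.
A regrets: 1.0, 1.5, 0.0, 0.6 → max 1.5
B regrets: 0.8, 0.5, 1.3, 0.0 → max 1.3
C regrets: 0.0, 1.5, 0.9, 1.0 → max 1.5
D regrets: 0.6, 0.0, 0.9, 0.5 → max 0.9
Smallest max regret = 0.9 → D.

D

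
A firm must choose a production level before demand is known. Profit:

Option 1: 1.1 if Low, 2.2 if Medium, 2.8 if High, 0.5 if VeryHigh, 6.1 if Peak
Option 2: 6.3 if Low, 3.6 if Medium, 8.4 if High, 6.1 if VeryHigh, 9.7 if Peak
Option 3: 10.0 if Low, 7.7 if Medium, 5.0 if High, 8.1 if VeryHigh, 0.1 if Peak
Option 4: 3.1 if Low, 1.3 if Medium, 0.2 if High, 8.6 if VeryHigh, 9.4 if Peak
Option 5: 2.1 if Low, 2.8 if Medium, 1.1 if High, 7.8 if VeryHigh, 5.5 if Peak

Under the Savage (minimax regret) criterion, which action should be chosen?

Option 2

Column bests: Low=10.0, Medium=7.7, High=8.4, VeryHigh=8.6, Peak=9.7.
Option 1 regrets: 8.9, 5.5, 5.6, 8.1, 3.6 → max 8.9
Option 2 regrets: 3.7, 4.1, 0.0, 2.5, 0.0 → max 4.1
Option 3 regrets: 0.0, 0.0, 3.4, 0.5, 9.6 → max 9.6
Option 4 regrets: 6.9, 6.4, 8.2, 0.0, 0.3 → max 8.2
Option 5 regrets: 7.9, 4.9, 7.3, 0.8, 4.2 → max 7.9
Smallest max regret = 4.1 → Option 2.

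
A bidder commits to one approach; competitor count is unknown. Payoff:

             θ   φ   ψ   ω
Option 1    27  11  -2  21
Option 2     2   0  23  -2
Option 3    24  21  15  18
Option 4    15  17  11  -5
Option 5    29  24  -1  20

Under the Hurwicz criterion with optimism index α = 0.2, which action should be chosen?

Option 3

Option 1: 0.2·27 + 0.8·(-2) = 3.8
Option 2: 0.2·23 + 0.8·(-2) = 3
Option 3: 0.2·24 + 0.8·15 = 16.8
Option 4: 0.2·17 + 0.8·(-5) = -0.6
Option 5: 0.2·29 + 0.8·(-1) = 5
Highest Hurwicz score = 16.8 → Option 3.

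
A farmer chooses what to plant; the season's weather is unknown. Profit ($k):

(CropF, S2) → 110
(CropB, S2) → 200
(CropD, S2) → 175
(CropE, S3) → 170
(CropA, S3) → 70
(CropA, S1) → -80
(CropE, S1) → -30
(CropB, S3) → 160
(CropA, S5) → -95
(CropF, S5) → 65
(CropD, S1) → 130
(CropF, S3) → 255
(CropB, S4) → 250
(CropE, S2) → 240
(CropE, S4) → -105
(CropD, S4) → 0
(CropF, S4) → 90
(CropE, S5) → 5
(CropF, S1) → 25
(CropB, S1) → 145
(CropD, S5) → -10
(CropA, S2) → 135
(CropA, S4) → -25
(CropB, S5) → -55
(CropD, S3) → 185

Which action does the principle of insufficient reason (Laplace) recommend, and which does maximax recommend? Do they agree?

laplace → CropB; maximax → CropF (disagree)

Row averages: CropB=140, CropD=96, CropF=109, CropA=1, CropE=56
Highest average = 140 → CropB.
Row maxima: CropB=250, CropD=185, CropF=255, CropA=135, CropE=240
Best best-case = 255 → CropF.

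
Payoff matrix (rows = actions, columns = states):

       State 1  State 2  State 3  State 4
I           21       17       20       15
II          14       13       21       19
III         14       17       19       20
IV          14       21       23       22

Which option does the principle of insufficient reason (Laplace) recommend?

Row averages: I=18.25, II=16.75, III=17.5, IV=20
Highest average = 20 → IV.

IV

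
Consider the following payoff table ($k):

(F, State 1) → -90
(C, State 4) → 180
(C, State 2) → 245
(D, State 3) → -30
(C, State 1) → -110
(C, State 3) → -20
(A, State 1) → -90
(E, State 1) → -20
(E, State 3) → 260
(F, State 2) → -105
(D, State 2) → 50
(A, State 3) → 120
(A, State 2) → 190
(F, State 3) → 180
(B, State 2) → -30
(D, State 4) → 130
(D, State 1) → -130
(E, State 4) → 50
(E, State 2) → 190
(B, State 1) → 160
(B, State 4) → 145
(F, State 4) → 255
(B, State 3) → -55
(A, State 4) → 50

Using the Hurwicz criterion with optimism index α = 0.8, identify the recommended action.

E

A: 0.8·190 + 0.2·(-90) = 134
B: 0.8·160 + 0.2·(-55) = 117
C: 0.8·245 + 0.2·(-110) = 174
D: 0.8·130 + 0.2·(-130) = 78
E: 0.8·260 + 0.2·(-20) = 204
F: 0.8·255 + 0.2·(-105) = 183
Highest Hurwicz score = 204 → E.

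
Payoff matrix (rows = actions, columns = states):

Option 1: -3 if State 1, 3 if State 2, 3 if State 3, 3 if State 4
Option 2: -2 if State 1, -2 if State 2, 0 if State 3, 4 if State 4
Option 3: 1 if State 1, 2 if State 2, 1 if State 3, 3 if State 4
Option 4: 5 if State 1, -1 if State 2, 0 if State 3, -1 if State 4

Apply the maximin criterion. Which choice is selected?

Row minima: Option 1=-3, Option 2=-2, Option 3=1, Option 4=-1
Best worst-case = 1 → Option 3.

Option 3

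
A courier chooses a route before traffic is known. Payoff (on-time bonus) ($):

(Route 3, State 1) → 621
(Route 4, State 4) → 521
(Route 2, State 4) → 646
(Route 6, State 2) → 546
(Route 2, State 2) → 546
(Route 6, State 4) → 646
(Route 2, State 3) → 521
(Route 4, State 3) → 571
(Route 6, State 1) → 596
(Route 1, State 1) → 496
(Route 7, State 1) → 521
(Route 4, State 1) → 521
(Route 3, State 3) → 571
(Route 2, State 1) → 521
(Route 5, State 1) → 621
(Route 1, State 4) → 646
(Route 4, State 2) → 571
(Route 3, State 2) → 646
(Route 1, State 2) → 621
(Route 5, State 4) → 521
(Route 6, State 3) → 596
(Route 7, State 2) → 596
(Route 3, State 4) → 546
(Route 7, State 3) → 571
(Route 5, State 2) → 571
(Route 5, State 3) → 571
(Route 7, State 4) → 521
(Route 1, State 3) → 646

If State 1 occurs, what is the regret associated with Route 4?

100

Best payoff under State 1 is 621.
Regret = 621 − 521 = 100.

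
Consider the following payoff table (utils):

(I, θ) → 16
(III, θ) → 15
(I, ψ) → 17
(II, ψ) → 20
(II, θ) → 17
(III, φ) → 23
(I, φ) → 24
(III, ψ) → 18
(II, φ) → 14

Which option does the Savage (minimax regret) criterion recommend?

Column bests: θ=17, φ=24, ψ=20.
I regrets: 1, 0, 3 → max 3
II regrets: 0, 10, 0 → max 10
III regrets: 2, 1, 2 → max 2
Smallest max regret = 2 → III.

III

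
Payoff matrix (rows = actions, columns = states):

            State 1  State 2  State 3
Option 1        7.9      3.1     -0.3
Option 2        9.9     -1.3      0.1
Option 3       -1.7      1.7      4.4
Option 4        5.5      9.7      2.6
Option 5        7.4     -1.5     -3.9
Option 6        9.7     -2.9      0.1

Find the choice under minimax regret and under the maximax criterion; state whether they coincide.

Column bests: State 1=9.9, State 2=9.7, State 3=4.4.
Option 1 regrets: 2.0, 6.6, 4.7 → max 6.6
Option 2 regrets: 0.0, 11.0, 4.3 → max 11.0
Option 3 regrets: 11.6, 8.0, 0.0 → max 11.6
Option 4 regrets: 4.4, 0.0, 1.8 → max 4.4
Option 5 regrets: 2.5, 11.2, 8.3 → max 11.2
Option 6 regrets: 0.2, 12.6, 4.3 → max 12.6
Smallest max regret = 4.4 → Option 4.
Row maxima: Option 1=7.9, Option 2=9.9, Option 3=4.4, Option 4=9.7, Option 5=7.4, Option 6=9.7
Best best-case = 9.9 → Option 2.

minimax regret → Option 4; maximax → Option 2 (disagree)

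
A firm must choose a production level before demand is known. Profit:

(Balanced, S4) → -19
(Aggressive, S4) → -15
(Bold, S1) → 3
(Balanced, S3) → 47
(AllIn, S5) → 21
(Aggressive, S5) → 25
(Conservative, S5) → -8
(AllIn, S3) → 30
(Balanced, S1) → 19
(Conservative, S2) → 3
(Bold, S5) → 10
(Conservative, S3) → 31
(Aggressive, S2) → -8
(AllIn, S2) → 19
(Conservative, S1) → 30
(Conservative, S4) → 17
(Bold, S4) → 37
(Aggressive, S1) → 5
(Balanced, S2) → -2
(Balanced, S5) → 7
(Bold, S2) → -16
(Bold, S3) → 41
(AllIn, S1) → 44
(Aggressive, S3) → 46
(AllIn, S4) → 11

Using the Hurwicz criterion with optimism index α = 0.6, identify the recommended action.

AllIn

Conservative: 0.6·31 + 0.4·(-8) = 15.4
Balanced: 0.6·47 + 0.4·(-19) = 20.6
Aggressive: 0.6·46 + 0.4·(-15) = 21.6
Bold: 0.6·41 + 0.4·(-16) = 18.2
AllIn: 0.6·44 + 0.4·11 = 30.8
Highest Hurwicz score = 30.8 → AllIn.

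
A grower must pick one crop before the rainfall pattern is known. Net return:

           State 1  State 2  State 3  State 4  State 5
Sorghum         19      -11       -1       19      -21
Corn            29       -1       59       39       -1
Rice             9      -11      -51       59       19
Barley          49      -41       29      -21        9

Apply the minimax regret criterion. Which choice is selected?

Corn

Column bests: State 1=49, State 2=-1, State 3=59, State 4=59, State 5=19.
Sorghum regrets: 30, 10, 60, 40, 40 → max 60
Corn regrets: 20, 0, 0, 20, 20 → max 20
Rice regrets: 40, 10, 110, 0, 0 → max 110
Barley regrets: 0, 40, 30, 80, 10 → max 80
Smallest max regret = 20 → Corn.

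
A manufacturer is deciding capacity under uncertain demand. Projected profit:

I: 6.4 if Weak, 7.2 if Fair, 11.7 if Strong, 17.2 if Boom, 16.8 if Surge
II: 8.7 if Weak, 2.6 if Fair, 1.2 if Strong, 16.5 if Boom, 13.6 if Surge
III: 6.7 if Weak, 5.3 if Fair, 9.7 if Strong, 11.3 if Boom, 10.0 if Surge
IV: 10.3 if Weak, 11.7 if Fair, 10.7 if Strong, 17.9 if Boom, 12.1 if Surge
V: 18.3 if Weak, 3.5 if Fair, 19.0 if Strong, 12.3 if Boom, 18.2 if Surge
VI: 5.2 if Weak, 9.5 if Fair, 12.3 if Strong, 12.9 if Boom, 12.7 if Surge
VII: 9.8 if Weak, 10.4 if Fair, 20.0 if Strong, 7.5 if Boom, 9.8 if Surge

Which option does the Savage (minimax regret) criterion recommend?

V

Column bests: Weak=18.3, Fair=11.7, Strong=20.0, Boom=17.9, Surge=18.2.
I regrets: 11.9, 4.5, 8.3, 0.7, 1.4 → max 11.9
II regrets: 9.6, 9.1, 18.8, 1.4, 4.6 → max 18.8
III regrets: 11.6, 6.4, 10.3, 6.6, 8.2 → max 11.6
IV regrets: 8.0, 0.0, 9.3, 0.0, 6.1 → max 9.3
V regrets: 0.0, 8.2, 1.0, 5.6, 0.0 → max 8.2
VI regrets: 13.1, 2.2, 7.7, 5.0, 5.5 → max 13.1
VII regrets: 8.5, 1.3, 0.0, 10.4, 8.4 → max 10.4
Smallest max regret = 8.2 → V.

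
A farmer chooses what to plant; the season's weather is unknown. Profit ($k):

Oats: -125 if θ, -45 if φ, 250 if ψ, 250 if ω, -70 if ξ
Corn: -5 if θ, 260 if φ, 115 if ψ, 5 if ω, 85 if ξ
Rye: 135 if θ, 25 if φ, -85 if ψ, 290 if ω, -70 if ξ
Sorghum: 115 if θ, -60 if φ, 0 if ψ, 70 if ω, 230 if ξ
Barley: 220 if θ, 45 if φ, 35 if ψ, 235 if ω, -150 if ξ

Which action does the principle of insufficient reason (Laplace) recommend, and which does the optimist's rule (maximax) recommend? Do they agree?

Row averages: Oats=52, Corn=92, Rye=59, Sorghum=71, Barley=77
Highest average = 92 → Corn.
Row maxima: Oats=250, Corn=260, Rye=290, Sorghum=230, Barley=235
Best best-case = 290 → Rye.

laplace → Corn; maximax → Rye (disagree)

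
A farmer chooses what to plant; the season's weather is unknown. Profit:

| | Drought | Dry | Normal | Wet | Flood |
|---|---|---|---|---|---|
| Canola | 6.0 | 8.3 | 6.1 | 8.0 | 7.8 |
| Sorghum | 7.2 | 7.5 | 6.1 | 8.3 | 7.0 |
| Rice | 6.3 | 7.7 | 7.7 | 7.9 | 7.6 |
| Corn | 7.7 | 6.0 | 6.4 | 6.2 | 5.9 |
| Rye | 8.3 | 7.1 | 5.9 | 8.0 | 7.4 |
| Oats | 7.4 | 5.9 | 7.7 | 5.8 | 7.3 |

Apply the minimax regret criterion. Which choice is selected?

Sorghum

Column bests: Drought=8.3, Dry=8.3, Normal=7.7, Wet=8.3, Flood=7.8.
Canola regrets: 2.3, 0.0, 1.6, 0.3, 0.0 → max 2.3
Sorghum regrets: 1.1, 0.8, 1.6, 0.0, 0.8 → max 1.6
Rice regrets: 2.0, 0.6, 0.0, 0.4, 0.2 → max 2.0
Corn regrets: 0.6, 2.3, 1.3, 2.1, 1.9 → max 2.3
Rye regrets: 0.0, 1.2, 1.8, 0.3, 0.4 → max 1.8
Oats regrets: 0.9, 2.4, 0.0, 2.5, 0.5 → max 2.5
Smallest max regret = 1.6 → Sorghum.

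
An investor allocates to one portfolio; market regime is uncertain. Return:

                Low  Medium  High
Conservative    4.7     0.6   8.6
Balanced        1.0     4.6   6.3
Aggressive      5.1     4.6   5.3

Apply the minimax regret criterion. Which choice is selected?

Column bests: Low=5.1, Medium=4.6, High=8.6.
Conservative regrets: 0.4, 4.0, 0.0 → max 4.0
Balanced regrets: 4.1, 0.0, 2.3 → max 4.1
Aggressive regrets: 0.0, 0.0, 3.3 → max 3.3
Smallest max regret = 3.3 → Aggressive.

Aggressive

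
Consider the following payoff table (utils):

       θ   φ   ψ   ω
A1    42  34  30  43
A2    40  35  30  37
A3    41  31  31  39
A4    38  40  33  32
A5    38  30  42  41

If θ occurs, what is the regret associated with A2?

2

Best payoff under θ is 42.
Regret = 42 − 40 = 2.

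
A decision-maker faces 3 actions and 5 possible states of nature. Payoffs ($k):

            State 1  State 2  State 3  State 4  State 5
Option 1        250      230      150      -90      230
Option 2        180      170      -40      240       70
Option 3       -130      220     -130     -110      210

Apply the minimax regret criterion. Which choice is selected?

Column bests: State 1=250, State 2=230, State 3=150, State 4=240, State 5=230.
Option 1 regrets: 0, 0, 0, 330, 0 → max 330
Option 2 regrets: 70, 60, 190, 0, 160 → max 190
Option 3 regrets: 380, 10, 280, 350, 20 → max 380
Smallest max regret = 190 → Option 2.

Option 2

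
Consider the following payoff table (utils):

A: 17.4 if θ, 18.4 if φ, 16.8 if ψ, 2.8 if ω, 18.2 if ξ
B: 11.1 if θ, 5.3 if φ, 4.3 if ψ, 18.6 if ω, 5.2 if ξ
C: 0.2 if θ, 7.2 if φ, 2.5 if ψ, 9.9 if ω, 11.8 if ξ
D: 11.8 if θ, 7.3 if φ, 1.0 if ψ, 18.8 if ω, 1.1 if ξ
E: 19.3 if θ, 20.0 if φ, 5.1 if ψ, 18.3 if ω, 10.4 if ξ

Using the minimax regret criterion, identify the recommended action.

Column bests: θ=19.3, φ=20.0, ψ=16.8, ω=18.8, ξ=18.2.
A regrets: 1.9, 1.6, 0.0, 16.0, 0.0 → max 16.0
B regrets: 8.2, 14.7, 12.5, 0.2, 13.0 → max 14.7
C regrets: 19.1, 12.8, 14.3, 8.9, 6.4 → max 19.1
D regrets: 7.5, 12.7, 15.8, 0.0, 17.1 → max 17.1
E regrets: 0.0, 0.0, 11.7, 0.5, 7.8 → max 11.7
Smallest max regret = 11.7 → E.

E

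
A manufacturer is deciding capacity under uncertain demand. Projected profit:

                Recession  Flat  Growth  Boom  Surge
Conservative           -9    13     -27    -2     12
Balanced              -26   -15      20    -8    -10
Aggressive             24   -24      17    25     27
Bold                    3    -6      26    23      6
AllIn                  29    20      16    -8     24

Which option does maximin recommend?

Row minima: Conservative=-27, Balanced=-26, Aggressive=-24, Bold=-6, AllIn=-8
Best worst-case = -6 → Bold.

Bold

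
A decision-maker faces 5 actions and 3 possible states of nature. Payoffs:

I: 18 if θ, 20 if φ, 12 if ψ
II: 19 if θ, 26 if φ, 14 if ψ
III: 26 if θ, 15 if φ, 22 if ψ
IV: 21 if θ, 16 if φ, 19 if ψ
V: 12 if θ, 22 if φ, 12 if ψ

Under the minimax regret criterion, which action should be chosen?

Column bests: θ=26, φ=26, ψ=22.
I regrets: 8, 6, 10 → max 10
II regrets: 7, 0, 8 → max 8
III regrets: 0, 11, 0 → max 11
IV regrets: 5, 10, 3 → max 10
V regrets: 14, 4, 10 → max 14
Smallest max regret = 8 → II.

II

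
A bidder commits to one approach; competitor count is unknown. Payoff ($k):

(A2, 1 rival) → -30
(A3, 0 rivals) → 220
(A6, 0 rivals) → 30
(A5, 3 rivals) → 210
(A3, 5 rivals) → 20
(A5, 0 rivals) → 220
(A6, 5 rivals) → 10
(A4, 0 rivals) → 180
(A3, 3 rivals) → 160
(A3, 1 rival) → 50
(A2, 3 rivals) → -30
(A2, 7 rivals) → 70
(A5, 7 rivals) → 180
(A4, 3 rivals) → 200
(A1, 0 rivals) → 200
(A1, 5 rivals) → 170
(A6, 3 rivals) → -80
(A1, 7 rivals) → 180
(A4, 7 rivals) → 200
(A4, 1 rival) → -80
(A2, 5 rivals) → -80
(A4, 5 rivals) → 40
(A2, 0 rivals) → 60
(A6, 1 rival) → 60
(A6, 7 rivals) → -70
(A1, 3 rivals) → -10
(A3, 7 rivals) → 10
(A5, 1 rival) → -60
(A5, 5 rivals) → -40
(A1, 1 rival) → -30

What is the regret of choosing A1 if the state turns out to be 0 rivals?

Best payoff under 0 rivals is 220.
Regret = 220 − 200 = 20.

20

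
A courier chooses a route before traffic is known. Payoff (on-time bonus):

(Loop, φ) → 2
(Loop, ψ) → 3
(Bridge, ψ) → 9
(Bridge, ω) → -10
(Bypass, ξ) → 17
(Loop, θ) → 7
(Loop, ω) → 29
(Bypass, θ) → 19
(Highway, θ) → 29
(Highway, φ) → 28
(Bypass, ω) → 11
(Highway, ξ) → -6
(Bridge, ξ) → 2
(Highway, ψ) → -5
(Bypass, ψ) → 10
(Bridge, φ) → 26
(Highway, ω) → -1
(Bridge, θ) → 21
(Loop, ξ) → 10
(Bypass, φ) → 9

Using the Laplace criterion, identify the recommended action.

Bypass

Row averages: Bridge=9.6, Loop=10.2, Bypass=13.2, Highway=9
Highest average = 13.2 → Bypass.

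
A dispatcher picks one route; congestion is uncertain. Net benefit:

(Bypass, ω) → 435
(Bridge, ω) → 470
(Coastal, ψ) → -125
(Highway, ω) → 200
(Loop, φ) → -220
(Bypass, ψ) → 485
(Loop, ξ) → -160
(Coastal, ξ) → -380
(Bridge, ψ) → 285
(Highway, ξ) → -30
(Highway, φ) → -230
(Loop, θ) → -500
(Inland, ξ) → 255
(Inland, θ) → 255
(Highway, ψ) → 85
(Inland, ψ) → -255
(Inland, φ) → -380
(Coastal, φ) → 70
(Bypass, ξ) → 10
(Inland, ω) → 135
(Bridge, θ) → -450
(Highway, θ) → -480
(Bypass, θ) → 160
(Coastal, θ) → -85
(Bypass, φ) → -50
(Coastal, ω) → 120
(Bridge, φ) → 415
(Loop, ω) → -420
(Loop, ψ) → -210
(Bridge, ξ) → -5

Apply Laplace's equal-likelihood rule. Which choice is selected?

Bypass

Row averages: Inland=2, Bridge=143, Highway=-91, Bypass=208, Loop=-302, Coastal=-80
Highest average = 208 → Bypass.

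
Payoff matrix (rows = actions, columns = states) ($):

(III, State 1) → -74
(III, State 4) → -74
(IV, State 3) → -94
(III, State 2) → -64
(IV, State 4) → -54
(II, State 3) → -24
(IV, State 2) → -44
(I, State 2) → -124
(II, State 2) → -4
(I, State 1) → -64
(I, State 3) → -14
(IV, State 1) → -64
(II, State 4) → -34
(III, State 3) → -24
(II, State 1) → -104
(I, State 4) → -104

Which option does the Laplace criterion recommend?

II

Row averages: I=-76.5, II=-41.5, III=-59, IV=-64
Highest average = -41.5 → II.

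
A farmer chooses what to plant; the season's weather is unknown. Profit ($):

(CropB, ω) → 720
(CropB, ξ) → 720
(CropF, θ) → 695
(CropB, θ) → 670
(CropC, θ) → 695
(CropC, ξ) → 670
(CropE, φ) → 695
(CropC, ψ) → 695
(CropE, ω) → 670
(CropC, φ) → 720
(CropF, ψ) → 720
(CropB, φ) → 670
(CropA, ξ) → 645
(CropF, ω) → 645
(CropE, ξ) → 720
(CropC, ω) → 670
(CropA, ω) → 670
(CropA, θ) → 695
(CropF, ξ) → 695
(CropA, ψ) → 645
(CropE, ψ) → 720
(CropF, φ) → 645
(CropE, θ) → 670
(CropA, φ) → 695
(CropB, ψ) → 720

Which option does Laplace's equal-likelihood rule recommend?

CropB

Row averages: CropF=680, CropC=690, CropB=700, CropA=670, CropE=695
Highest average = 700 → CropB.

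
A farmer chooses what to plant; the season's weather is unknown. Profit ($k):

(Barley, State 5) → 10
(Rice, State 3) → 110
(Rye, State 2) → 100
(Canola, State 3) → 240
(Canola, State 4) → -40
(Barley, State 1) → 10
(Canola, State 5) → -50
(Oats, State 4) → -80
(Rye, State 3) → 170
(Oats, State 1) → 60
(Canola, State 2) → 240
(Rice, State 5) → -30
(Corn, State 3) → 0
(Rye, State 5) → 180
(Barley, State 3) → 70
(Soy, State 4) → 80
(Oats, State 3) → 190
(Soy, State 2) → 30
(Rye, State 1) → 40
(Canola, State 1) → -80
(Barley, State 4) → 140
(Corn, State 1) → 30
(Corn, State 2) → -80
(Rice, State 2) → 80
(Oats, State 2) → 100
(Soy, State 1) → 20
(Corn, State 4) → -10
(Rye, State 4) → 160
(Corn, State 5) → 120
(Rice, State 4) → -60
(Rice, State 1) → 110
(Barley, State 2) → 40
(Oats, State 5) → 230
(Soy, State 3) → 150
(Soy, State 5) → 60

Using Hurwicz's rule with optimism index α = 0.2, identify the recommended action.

Oats: 0.2·230 + 0.8·(-80) = -18
Soy: 0.2·150 + 0.8·20 = 46
Canola: 0.2·240 + 0.8·(-80) = -16
Corn: 0.2·120 + 0.8·(-80) = -40
Rice: 0.2·110 + 0.8·(-60) = -26
Rye: 0.2·180 + 0.8·40 = 68
Barley: 0.2·140 + 0.8·10 = 36
Highest Hurwicz score = 68 → Rye.

Rye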